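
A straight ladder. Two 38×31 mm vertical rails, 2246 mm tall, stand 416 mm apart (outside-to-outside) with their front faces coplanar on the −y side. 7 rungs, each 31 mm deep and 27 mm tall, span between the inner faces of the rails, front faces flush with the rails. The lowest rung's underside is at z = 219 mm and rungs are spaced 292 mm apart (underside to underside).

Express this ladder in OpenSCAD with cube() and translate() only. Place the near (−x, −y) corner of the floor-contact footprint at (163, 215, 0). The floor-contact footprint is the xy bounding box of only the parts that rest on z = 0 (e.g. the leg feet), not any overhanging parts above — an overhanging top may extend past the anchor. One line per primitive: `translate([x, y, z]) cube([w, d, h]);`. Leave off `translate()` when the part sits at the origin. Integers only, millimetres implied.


translate([163, 215, 0]) cube([38, 31, 2246]);
translate([541, 215, 0]) cube([38, 31, 2246]);
translate([201, 215, 219]) cube([340, 31, 27]);
translate([201, 215, 511]) cube([340, 31, 27]);
translate([201, 215, 803]) cube([340, 31, 27]);
translate([201, 215, 1095]) cube([340, 31, 27]);
translate([201, 215, 1387]) cube([340, 31, 27]);
translate([201, 215, 1679]) cube([340, 31, 27]);
translate([201, 215, 1971]) cube([340, 31, 27]);


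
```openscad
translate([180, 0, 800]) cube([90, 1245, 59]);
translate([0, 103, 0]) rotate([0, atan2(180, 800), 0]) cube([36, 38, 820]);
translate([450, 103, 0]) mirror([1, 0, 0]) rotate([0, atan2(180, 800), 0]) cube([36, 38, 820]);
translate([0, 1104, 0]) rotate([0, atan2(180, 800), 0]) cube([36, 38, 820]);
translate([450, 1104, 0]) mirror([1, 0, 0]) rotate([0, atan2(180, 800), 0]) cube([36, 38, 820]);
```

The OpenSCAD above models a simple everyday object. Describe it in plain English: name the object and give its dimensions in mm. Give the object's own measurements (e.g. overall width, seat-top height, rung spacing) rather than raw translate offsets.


A sawhorse. A 90×1245×59 mm beam (x, y, z) sits on two A-frame leg pairs. Each pair is two raked legs of 36×38 mm section (38 mm along y) splaying symmetrically in x. Each leg rises 800 mm vertically over 180 mm of horizontal reach and is 820 mm long along its own axis. Every leg's outer bottom edge rests on the floor and its outer top edge meets a bottom edge of the beam — the left legs (tilting toward +x) meet the beam's −x bottom edge, the right legs (their mirror images, tilting toward −x) meet its +x bottom edge — so the leg tops tuck under the beam, the beam's underside is 800 mm above the floor, and the feet are 450 mm apart outside-to-outside with the beam centred between them. The two leg pairs are set in 103 mm from either end of the beam.


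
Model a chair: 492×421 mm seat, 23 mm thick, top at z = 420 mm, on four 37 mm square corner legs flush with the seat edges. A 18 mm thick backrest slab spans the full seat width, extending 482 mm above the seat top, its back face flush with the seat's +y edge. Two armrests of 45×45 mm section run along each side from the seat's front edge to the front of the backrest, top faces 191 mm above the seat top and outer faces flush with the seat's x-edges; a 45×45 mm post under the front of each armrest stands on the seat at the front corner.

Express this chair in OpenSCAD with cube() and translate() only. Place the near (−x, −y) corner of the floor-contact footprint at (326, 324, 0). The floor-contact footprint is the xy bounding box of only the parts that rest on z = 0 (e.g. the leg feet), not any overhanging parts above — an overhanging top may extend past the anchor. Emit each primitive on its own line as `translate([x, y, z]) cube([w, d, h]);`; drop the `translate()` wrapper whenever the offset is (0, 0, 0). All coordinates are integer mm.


translate([326, 324, 397]) cube([492, 421, 23]);
translate([326, 324, 0]) cube([37, 37, 397]);
translate([781, 324, 0]) cube([37, 37, 397]);
translate([326, 708, 0]) cube([37, 37, 397]);
translate([781, 708, 0]) cube([37, 37, 397]);
translate([326, 727, 420]) cube([492, 18, 482]);
translate([326, 324, 566]) cube([45, 403, 45]);
translate([773, 324, 566]) cube([45, 403, 45]);
translate([326, 324, 420]) cube([45, 45, 146]);
translate([773, 324, 420]) cube([45, 45, 146]);


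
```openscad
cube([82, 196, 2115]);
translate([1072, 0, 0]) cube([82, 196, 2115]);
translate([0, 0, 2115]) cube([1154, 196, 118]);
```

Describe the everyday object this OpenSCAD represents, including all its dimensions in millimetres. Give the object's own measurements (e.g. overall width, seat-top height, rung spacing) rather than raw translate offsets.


A door frame. The clear opening is 990 mm wide and 2115 mm high. Two 82 mm wide jambs, 196 mm deep, stand either side of the opening from the floor to the top of the opening. A 118 mm thick head sits across the top of both jambs, spanning the full outside width of the frame.


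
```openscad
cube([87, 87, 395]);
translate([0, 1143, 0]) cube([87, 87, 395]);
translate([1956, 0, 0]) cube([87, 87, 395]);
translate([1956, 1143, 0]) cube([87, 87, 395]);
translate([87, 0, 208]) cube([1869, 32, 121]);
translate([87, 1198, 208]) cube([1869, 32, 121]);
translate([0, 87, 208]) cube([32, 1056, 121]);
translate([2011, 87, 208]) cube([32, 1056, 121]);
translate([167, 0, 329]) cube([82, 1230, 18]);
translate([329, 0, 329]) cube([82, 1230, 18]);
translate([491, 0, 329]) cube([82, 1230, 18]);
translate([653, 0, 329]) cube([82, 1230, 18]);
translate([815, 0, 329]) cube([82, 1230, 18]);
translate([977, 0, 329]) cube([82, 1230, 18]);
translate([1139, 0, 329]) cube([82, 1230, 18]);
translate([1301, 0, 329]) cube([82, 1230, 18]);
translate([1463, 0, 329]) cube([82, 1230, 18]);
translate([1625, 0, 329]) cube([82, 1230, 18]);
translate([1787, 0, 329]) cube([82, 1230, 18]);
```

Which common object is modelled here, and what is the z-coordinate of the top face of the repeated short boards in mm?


A bed frame. The slat-top height is 347 mm.

Four posts, four rails, and a row of slats — a bed frame. Slats sit on the rails at z = 208 + 121 = 329; with slat thickness 18, the top is 347 mm.


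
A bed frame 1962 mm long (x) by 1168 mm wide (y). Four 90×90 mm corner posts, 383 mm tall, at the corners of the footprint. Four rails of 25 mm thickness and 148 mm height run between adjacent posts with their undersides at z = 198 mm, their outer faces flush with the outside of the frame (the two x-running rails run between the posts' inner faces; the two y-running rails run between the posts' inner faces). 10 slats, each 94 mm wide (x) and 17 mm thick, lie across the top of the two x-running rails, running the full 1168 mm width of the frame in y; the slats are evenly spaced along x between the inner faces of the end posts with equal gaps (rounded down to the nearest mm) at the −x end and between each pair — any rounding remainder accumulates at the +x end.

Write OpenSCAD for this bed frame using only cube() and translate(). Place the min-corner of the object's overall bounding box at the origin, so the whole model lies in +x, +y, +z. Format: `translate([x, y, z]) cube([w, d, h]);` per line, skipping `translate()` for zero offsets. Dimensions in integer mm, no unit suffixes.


cube([90, 90, 383]);
translate([0, 1078, 0]) cube([90, 90, 383]);
translate([1872, 0, 0]) cube([90, 90, 383]);
translate([1872, 1078, 0]) cube([90, 90, 383]);
translate([90, 0, 198]) cube([1782, 25, 148]);
translate([90, 1143, 198]) cube([1782, 25, 148]);
translate([0, 90, 198]) cube([25, 988, 148]);
translate([1937, 90, 198]) cube([25, 988, 148]);
translate([166, 0, 346]) cube([94, 1168, 17]);
translate([336, 0, 346]) cube([94, 1168, 17]);
translate([506, 0, 346]) cube([94, 1168, 17]);
translate([676, 0, 346]) cube([94, 1168, 17]);
translate([846, 0, 346]) cube([94, 1168, 17]);
translate([1016, 0, 346]) cube([94, 1168, 17]);
translate([1186, 0, 346]) cube([94, 1168, 17]);
translate([1356, 0, 346]) cube([94, 1168, 17]);
translate([1526, 0, 346]) cube([94, 1168, 17]);
translate([1696, 0, 346]) cube([94, 1168, 17]);


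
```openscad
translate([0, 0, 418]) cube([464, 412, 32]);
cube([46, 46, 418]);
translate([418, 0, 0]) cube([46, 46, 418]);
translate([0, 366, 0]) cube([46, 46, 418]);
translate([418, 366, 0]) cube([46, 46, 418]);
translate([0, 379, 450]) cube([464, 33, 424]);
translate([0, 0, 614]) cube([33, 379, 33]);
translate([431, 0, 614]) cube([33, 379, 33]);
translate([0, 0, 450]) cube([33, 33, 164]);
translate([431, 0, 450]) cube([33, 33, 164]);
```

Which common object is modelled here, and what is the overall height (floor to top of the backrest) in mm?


A chair. The overall height is 874 mm.

A slab on four corner posts with a tall panel at the back — a chair. The seat slab sits at z = 418 with thickness 32, and the 424 mm backrest starts at the seat top, so the overall height is 418 + 32 + 424 = 874 mm.


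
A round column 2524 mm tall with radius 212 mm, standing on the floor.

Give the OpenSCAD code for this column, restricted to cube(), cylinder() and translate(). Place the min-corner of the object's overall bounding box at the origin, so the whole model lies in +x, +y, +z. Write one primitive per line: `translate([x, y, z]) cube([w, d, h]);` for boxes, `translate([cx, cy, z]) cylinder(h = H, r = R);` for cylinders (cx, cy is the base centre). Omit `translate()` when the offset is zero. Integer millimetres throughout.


translate([212, 212, 0]) cylinder(h = 2524, r = 212);


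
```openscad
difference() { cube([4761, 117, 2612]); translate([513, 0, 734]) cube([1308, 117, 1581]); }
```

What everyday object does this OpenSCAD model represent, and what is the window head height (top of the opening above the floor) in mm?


A wall with a window opening. The window head height is 2315 mm.

A wall with a rectangular opening subtracted — a window. Sill at z = 734, opening 1581 mm tall, so the head is at 734 + 1581 = 2315 mm.


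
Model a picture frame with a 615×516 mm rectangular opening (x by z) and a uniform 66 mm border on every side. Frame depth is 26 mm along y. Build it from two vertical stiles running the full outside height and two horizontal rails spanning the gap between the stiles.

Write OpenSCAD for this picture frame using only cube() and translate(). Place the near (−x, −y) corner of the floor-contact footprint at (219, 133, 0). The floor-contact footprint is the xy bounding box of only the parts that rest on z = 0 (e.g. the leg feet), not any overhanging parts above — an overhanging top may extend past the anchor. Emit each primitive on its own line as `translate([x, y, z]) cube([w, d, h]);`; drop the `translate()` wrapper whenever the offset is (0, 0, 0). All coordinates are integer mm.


translate([219, 133, 0]) cube([66, 26, 648]);
translate([900, 133, 0]) cube([66, 26, 648]);
translate([285, 133, 0]) cube([615, 26, 66]);
translate([285, 133, 582]) cube([615, 26, 66]);


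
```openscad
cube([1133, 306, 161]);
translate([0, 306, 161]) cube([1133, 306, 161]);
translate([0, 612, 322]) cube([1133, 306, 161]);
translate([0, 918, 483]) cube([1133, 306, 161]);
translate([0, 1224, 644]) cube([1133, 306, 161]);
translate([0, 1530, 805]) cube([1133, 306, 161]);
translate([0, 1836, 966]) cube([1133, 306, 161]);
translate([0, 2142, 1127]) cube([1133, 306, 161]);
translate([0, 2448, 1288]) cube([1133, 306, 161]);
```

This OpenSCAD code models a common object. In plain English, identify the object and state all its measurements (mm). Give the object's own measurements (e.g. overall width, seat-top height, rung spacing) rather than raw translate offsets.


A straight staircase of 9 solid steps. Each step is 1133 mm wide (x), 306 mm deep (y, the going) and 161 mm tall (the rise). The first step rests on the floor; each subsequent step sits one going further in +y and one rise higher in +z, directly behind and above the previous step with no overlap.


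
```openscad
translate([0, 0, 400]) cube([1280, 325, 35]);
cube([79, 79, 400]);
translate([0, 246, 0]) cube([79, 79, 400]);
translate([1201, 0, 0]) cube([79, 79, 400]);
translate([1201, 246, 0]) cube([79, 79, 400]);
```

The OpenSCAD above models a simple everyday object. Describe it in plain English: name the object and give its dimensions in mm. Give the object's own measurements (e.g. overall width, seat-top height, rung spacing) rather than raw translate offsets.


A bench: a 1280×325 mm seat slab, 35 mm thick, top at z = 435 mm, on four 79×79 mm square legs flush with the seat corners and standing on z = 0.


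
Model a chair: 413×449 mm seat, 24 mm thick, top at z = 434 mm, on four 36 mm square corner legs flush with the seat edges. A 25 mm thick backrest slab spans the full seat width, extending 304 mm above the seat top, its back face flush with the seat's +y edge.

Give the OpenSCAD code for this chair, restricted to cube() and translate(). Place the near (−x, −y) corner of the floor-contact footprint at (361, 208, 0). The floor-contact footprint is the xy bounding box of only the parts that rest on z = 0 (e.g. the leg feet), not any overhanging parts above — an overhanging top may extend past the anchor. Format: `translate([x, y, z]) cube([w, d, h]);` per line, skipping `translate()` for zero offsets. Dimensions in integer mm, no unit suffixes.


translate([361, 208, 410]) cube([413, 449, 24]);
translate([361, 208, 0]) cube([36, 36, 410]);
translate([738, 208, 0]) cube([36, 36, 410]);
translate([361, 621, 0]) cube([36, 36, 410]);
translate([738, 621, 0]) cube([36, 36, 410]);
translate([361, 632, 434]) cube([413, 25, 304]);


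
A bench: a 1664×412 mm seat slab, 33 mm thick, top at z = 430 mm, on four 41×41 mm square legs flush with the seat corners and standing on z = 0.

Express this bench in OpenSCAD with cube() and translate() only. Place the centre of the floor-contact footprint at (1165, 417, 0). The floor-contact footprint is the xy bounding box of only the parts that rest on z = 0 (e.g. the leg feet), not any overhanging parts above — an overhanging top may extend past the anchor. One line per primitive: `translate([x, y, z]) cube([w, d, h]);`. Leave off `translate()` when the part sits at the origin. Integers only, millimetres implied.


translate([333, 211, 397]) cube([1664, 412, 33]);
translate([333, 211, 0]) cube([41, 41, 397]);
translate([333, 582, 0]) cube([41, 41, 397]);
translate([1956, 211, 0]) cube([41, 41, 397]);
translate([1956, 582, 0]) cube([41, 41, 397]);


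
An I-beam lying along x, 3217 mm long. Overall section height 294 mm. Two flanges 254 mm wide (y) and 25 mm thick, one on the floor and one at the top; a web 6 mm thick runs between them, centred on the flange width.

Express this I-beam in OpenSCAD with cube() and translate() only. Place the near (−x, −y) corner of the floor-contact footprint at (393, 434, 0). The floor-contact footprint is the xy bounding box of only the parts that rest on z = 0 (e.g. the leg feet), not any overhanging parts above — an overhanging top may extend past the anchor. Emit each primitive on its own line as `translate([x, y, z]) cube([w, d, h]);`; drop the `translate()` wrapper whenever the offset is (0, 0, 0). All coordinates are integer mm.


translate([393, 434, 0]) cube([3217, 254, 25]);
translate([393, 558, 25]) cube([3217, 6, 244]);
translate([393, 434, 269]) cube([3217, 254, 25]);


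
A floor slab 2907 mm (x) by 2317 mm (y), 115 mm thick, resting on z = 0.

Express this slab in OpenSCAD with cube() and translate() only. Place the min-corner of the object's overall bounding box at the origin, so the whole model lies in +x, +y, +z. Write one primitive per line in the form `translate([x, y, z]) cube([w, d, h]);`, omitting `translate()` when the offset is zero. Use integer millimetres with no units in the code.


cube([2907, 2317, 115]);


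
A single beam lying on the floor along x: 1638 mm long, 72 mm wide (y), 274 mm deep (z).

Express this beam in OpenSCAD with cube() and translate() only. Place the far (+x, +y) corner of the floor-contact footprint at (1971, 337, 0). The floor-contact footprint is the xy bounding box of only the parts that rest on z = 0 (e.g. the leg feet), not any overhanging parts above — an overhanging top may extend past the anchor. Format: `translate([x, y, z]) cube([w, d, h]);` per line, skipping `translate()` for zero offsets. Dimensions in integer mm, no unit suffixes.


translate([333, 265, 0]) cube([1638, 72, 274]);


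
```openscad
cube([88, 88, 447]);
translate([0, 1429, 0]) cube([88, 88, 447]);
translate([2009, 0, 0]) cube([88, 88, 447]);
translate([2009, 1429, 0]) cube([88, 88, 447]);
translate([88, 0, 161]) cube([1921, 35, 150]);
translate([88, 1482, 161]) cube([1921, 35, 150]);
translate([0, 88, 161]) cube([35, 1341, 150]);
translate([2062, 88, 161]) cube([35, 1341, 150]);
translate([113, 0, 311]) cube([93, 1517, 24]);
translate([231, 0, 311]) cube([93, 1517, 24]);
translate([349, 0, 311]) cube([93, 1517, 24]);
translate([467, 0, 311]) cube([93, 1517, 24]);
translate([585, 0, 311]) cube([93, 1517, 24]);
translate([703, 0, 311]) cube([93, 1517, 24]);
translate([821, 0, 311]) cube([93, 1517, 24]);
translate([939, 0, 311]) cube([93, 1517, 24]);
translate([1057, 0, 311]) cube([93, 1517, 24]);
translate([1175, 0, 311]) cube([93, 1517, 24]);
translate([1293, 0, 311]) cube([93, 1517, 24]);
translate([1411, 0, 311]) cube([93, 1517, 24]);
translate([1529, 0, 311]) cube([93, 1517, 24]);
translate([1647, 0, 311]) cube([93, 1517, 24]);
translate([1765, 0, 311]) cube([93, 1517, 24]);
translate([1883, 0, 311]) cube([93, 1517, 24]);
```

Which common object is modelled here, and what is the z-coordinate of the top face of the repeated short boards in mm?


A bed frame. The slat-top height is 335 mm.

Four posts, four rails, and a row of slats — a bed frame. Slats sit on the rails at z = 161 + 150 = 311; with slat thickness 24, the top is 335 mm.


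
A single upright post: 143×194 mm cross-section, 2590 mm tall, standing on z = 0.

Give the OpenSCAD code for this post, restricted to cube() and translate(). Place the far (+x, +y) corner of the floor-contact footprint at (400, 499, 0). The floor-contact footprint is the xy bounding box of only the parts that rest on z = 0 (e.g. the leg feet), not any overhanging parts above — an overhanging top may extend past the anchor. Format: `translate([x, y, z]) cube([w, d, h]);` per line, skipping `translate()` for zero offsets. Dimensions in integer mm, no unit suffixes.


translate([257, 305, 0]) cube([143, 194, 2590]);


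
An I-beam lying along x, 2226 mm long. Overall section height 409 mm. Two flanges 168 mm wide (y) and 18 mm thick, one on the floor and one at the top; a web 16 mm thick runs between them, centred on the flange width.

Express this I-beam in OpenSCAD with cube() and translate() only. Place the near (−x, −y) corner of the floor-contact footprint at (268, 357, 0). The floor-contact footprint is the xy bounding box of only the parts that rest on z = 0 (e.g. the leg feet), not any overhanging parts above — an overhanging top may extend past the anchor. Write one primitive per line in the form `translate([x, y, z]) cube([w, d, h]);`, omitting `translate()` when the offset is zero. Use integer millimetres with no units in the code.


translate([268, 357, 0]) cube([2226, 168, 18]);
translate([268, 433, 18]) cube([2226, 16, 373]);
translate([268, 357, 391]) cube([2226, 168, 18]);


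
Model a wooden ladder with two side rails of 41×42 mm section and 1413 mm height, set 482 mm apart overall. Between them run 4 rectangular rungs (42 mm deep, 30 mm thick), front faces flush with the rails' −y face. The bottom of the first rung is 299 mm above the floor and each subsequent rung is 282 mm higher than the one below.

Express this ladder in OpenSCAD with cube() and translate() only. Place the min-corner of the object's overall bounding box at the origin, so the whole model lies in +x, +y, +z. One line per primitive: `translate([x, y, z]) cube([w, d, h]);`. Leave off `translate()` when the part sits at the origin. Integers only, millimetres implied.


cube([41, 42, 1413]);
translate([441, 0, 0]) cube([41, 42, 1413]);
translate([41, 0, 299]) cube([400, 42, 30]);
translate([41, 0, 581]) cube([400, 42, 30]);
translate([41, 0, 863]) cube([400, 42, 30]);
translate([41, 0, 1145]) cube([400, 42, 30]);


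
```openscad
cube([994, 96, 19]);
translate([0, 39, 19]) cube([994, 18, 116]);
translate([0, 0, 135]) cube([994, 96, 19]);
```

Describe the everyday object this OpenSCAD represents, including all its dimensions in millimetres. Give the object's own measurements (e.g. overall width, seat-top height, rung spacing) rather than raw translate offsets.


An I-beam lying along x, 994 mm long. Overall section height 154 mm. Two flanges 96 mm wide (y) and 19 mm thick, one on the floor and one at the top; a web 18 mm thick runs between them, centred on the flange width.


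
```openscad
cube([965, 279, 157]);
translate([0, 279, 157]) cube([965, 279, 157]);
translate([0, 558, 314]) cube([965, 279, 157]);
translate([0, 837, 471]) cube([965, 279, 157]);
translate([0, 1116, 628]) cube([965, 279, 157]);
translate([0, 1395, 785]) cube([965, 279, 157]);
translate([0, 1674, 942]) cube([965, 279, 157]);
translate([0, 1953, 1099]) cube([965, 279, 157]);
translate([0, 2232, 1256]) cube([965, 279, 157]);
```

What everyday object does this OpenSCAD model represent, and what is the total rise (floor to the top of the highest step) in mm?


A staircase. The total rise is 1413 mm.

9 identical blocks, each offset up and back from the previous — a staircase. Each step is 157 mm tall and there are 9 of them, so the total rise is 9 × 157 = 1413 mm.


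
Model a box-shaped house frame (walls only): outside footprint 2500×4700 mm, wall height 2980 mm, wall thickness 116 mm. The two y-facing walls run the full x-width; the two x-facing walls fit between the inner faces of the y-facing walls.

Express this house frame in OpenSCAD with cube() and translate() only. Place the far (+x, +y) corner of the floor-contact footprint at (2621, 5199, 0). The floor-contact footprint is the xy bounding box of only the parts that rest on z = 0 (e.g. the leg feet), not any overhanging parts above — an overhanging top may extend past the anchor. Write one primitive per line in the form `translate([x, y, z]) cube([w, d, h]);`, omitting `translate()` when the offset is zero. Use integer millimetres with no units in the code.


translate([121, 499, 0]) cube([2500, 116, 2980]);
translate([121, 5083, 0]) cube([2500, 116, 2980]);
translate([121, 615, 0]) cube([116, 4468, 2980]);
translate([2505, 615, 0]) cube([116, 4468, 2980]);


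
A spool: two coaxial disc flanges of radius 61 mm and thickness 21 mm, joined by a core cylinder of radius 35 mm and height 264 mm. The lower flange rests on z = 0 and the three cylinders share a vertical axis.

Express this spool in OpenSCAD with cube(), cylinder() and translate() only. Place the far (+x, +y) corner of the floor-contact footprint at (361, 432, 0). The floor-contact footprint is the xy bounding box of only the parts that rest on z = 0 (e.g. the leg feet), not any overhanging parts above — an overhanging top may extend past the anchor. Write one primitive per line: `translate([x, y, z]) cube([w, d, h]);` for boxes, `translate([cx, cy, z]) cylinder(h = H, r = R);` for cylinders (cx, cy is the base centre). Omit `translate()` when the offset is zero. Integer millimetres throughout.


translate([300, 371, 0]) cylinder(h = 21, r = 61);
translate([300, 371, 21]) cylinder(h = 264, r = 35);
translate([300, 371, 285]) cylinder(h = 21, r = 61);


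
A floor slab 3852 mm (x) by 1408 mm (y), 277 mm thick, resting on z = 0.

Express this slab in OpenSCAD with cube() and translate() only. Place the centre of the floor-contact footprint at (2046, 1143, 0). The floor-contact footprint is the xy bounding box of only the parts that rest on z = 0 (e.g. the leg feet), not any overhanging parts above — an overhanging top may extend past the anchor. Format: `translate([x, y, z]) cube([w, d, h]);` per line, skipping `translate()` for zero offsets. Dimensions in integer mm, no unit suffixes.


translate([120, 439, 0]) cube([3852, 1408, 277]);


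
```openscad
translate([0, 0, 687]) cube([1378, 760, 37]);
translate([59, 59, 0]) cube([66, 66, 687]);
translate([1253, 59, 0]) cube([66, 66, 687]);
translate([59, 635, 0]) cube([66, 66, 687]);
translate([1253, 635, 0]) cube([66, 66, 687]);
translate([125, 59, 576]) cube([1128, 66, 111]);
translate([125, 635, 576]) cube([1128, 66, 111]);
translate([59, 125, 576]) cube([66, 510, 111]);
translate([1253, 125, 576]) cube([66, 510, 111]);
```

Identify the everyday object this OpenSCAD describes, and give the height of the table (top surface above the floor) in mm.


A table. The table height is 724 mm.

A 1378×760×37 slab sits at z = 687 on four 66 mm square posts — a table. The top surface is at 687 + 37 = 724 mm.


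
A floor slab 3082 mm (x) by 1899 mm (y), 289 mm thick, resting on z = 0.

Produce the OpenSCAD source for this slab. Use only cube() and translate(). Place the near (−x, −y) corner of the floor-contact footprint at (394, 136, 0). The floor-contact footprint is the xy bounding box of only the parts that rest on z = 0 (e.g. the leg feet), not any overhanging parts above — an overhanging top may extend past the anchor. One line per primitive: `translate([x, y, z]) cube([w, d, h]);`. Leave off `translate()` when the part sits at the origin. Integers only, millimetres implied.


translate([394, 136, 0]) cube([3082, 1899, 289]);


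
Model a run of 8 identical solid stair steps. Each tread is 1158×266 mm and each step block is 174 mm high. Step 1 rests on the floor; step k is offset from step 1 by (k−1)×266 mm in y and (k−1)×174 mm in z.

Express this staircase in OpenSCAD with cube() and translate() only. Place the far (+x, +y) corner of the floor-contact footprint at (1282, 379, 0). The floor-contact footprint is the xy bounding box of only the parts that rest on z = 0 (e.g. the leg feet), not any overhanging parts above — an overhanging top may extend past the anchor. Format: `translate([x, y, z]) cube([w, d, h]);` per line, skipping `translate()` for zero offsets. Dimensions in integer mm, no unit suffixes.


translate([124, 113, 0]) cube([1158, 266, 174]);
translate([124, 379, 174]) cube([1158, 266, 174]);
translate([124, 645, 348]) cube([1158, 266, 174]);
translate([124, 911, 522]) cube([1158, 266, 174]);
translate([124, 1177, 696]) cube([1158, 266, 174]);
translate([124, 1443, 870]) cube([1158, 266, 174]);
translate([124, 1709, 1044]) cube([1158, 266, 174]);
translate([124, 1975, 1218]) cube([1158, 266, 174]);


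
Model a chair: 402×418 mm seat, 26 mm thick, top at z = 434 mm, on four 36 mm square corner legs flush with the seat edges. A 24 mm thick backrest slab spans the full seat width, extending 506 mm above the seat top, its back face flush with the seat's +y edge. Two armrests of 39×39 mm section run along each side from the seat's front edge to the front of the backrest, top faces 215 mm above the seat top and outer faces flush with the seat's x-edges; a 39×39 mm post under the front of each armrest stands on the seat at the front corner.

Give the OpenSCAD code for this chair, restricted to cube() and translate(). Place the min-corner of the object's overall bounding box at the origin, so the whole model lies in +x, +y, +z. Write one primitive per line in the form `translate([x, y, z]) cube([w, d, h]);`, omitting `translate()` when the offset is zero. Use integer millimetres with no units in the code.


translate([0, 0, 408]) cube([402, 418, 26]);
cube([36, 36, 408]);
translate([366, 0, 0]) cube([36, 36, 408]);
translate([0, 382, 0]) cube([36, 36, 408]);
translate([366, 382, 0]) cube([36, 36, 408]);
translate([0, 394, 434]) cube([402, 24, 506]);
translate([0, 0, 610]) cube([39, 394, 39]);
translate([363, 0, 610]) cube([39, 394, 39]);
translate([0, 0, 434]) cube([39, 39, 176]);
translate([363, 0, 434]) cube([39, 39, 176]);


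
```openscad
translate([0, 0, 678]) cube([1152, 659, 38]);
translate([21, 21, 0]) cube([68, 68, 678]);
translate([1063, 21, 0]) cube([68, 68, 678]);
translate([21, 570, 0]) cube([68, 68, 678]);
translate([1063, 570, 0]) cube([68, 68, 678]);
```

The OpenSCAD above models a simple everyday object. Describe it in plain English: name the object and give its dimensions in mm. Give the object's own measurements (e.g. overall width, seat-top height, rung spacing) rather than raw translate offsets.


A table: top 1152 mm (x) × 659 mm (y), 38 mm thick, upper face at z = 716 mm, on four 68×68 mm square legs, each inset 21 mm from the nearest pair of top edges from z = 0 to the bottom of the top.


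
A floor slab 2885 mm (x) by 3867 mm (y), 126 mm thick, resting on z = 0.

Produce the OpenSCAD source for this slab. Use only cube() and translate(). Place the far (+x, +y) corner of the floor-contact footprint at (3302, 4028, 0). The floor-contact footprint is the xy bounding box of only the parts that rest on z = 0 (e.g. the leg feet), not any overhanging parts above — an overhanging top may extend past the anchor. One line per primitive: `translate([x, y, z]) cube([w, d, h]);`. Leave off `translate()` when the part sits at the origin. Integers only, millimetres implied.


translate([417, 161, 0]) cube([2885, 3867, 126]);


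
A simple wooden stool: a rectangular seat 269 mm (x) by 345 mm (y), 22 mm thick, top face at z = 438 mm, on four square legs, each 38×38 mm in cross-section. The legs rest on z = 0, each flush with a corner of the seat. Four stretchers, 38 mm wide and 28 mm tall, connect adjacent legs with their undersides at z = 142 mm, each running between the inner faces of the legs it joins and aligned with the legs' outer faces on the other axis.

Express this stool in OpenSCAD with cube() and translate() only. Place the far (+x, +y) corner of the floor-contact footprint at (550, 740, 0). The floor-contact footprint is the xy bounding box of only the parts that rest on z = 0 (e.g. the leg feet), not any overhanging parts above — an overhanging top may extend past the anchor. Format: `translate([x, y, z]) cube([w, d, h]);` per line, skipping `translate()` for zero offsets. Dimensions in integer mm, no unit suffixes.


translate([281, 395, 416]) cube([269, 345, 22]);
translate([281, 395, 0]) cube([38, 38, 416]);
translate([512, 395, 0]) cube([38, 38, 416]);
translate([281, 702, 0]) cube([38, 38, 416]);
translate([512, 702, 0]) cube([38, 38, 416]);
translate([319, 395, 142]) cube([193, 38, 28]);
translate([319, 702, 142]) cube([193, 38, 28]);
translate([281, 433, 142]) cube([38, 269, 28]);
translate([512, 433, 142]) cube([38, 269, 28]);


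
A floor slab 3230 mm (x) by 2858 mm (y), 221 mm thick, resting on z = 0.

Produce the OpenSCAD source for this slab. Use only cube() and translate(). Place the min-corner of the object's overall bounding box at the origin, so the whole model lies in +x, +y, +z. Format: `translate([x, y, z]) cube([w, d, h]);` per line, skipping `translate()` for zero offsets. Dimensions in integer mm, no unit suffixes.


cube([3230, 2858, 221]);


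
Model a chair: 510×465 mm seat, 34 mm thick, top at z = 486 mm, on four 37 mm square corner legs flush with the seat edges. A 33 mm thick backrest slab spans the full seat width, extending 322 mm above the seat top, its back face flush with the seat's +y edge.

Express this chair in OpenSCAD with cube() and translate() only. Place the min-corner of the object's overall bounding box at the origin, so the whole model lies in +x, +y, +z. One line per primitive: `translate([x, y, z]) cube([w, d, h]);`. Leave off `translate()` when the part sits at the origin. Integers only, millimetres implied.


// leg_h = 486 - 34 = 452
translate([0, 0, 452]) cube([510, 465, 34]);
cube([37, 37, 452]);
translate([473, 0, 0]) cube([37, 37, 452]);
translate([0, 428, 0]) cube([37, 37, 452]);
translate([473, 428, 0]) cube([37, 37, 452]);
translate([0, 432, 486]) cube([510, 33, 322]);


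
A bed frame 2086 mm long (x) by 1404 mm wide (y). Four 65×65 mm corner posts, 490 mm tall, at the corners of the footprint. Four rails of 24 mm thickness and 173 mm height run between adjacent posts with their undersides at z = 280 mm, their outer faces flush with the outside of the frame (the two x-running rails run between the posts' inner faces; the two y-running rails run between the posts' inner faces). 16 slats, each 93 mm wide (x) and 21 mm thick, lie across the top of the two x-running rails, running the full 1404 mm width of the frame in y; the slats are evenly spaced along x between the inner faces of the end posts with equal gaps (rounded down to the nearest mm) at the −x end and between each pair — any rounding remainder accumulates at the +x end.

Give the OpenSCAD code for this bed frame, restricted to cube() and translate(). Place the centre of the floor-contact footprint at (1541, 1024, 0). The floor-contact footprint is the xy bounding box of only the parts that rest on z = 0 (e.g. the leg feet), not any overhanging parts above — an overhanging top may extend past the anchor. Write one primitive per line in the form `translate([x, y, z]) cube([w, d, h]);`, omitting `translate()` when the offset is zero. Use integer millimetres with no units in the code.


translate([498, 322, 0]) cube([65, 65, 490]);
translate([498, 1661, 0]) cube([65, 65, 490]);
translate([2519, 322, 0]) cube([65, 65, 490]);
translate([2519, 1661, 0]) cube([65, 65, 490]);
translate([563, 322, 280]) cube([1956, 24, 173]);
translate([563, 1702, 280]) cube([1956, 24, 173]);
translate([498, 387, 280]) cube([24, 1274, 173]);
translate([2560, 387, 280]) cube([24, 1274, 173]);
translate([590, 322, 453]) cube([93, 1404, 21]);
translate([710, 322, 453]) cube([93, 1404, 21]);
translate([830, 322, 453]) cube([93, 1404, 21]);
translate([950, 322, 453]) cube([93, 1404, 21]);
translate([1070, 322, 453]) cube([93, 1404, 21]);
translate([1190, 322, 453]) cube([93, 1404, 21]);
translate([1310, 322, 453]) cube([93, 1404, 21]);
translate([1430, 322, 453]) cube([93, 1404, 21]);
translate([1550, 322, 453]) cube([93, 1404, 21]);
translate([1670, 322, 453]) cube([93, 1404, 21]);
translate([1790, 322, 453]) cube([93, 1404, 21]);
translate([1910, 322, 453]) cube([93, 1404, 21]);
translate([2030, 322, 453]) cube([93, 1404, 21]);
translate([2150, 322, 453]) cube([93, 1404, 21]);
translate([2270, 322, 453]) cube([93, 1404, 21]);
translate([2390, 322, 453]) cube([93, 1404, 21]);


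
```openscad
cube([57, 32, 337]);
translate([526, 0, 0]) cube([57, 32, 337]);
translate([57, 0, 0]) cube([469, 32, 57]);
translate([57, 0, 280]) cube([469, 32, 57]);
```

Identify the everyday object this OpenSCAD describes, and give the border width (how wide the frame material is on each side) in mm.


A picture frame. The border width is 57 mm.

Four thin pieces enclosing a rectangular opening — a picture frame. The two full-height stiles are 337 mm tall; the top rail sits at z = 280 and is 57 mm tall, so the border above the opening is 337 − 280 = 57 mm, matching the stile x-width.


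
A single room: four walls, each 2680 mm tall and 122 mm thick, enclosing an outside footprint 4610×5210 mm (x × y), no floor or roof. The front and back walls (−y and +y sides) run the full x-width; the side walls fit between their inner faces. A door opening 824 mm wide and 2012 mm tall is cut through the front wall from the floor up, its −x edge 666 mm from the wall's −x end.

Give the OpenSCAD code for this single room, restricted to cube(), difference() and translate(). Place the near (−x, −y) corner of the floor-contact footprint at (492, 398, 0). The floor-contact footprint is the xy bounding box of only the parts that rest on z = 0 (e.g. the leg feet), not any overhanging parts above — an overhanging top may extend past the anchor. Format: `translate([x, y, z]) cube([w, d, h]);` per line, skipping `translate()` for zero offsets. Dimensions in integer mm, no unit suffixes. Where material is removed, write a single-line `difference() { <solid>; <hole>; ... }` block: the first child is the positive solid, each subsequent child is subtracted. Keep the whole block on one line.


difference() { translate([492, 398, 0]) cube([4610, 122, 2680]); translate([1158, 398, 0]) cube([824, 122, 2012]); }
translate([492, 5486, 0]) cube([4610, 122, 2680]);
translate([492, 520, 0]) cube([122, 4966, 2680]);
translate([4980, 520, 0]) cube([122, 4966, 2680]);


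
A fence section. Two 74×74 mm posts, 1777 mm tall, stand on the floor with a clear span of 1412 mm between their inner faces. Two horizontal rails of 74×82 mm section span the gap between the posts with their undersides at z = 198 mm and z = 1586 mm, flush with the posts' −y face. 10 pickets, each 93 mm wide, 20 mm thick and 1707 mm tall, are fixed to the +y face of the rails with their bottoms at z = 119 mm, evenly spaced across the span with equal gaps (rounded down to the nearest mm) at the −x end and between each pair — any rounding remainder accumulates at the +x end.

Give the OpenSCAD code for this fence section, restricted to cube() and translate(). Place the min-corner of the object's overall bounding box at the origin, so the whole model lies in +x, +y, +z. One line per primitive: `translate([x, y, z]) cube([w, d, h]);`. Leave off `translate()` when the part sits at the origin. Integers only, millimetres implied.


cube([74, 74, 1777]);
translate([1486, 0, 0]) cube([74, 74, 1777]);
translate([74, 0, 198]) cube([1412, 74, 82]);
translate([74, 0, 1586]) cube([1412, 74, 82]);
translate([117, 74, 119]) cube([93, 20, 1707]);
translate([253, 74, 119]) cube([93, 20, 1707]);
translate([389, 74, 119]) cube([93, 20, 1707]);
translate([525, 74, 119]) cube([93, 20, 1707]);
translate([661, 74, 119]) cube([93, 20, 1707]);
translate([797, 74, 119]) cube([93, 20, 1707]);
translate([933, 74, 119]) cube([93, 20, 1707]);
translate([1069, 74, 119]) cube([93, 20, 1707]);
translate([1205, 74, 119]) cube([93, 20, 1707]);
translate([1341, 74, 119]) cube([93, 20, 1707]);


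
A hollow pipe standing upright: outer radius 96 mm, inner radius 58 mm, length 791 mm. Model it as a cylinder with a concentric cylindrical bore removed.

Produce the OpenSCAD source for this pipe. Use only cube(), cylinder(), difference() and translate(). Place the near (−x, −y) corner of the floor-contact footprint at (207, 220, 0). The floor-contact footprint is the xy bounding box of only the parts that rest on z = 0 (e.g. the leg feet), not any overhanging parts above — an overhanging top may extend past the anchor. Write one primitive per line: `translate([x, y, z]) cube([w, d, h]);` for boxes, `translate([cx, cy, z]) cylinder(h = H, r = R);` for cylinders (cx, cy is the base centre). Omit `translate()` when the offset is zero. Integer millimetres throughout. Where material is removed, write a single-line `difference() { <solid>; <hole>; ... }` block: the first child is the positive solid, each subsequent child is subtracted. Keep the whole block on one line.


difference() { translate([303, 316, 0]) cylinder(h = 791, r = 96); translate([303, 316, 0]) cylinder(h = 791, r = 58); }


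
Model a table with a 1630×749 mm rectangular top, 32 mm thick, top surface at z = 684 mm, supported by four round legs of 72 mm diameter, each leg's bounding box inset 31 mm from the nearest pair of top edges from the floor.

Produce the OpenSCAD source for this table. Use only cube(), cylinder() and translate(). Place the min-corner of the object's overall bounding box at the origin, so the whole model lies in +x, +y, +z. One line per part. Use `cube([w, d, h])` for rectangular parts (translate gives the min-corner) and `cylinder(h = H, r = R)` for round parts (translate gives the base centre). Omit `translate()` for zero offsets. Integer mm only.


translate([0, 0, 652]) cube([1630, 749, 32]);
translate([67, 67, 0]) cylinder(h = 652, r = 36);
translate([1563, 67, 0]) cylinder(h = 652, r = 36);
translate([67, 682, 0]) cylinder(h = 652, r = 36);
translate([1563, 682, 0]) cylinder(h = 652, r = 36);


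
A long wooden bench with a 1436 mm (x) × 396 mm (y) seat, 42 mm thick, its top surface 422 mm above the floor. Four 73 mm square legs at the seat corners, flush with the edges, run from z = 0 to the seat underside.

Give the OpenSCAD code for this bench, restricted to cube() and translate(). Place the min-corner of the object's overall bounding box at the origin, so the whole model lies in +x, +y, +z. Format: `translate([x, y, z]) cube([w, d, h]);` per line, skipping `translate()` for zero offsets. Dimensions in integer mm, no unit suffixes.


// leg_h = 422 − 42 = 380
translate([0, 0, 380]) cube([1436, 396, 42]);
cube([73, 73, 380]);
translate([0, 323, 0]) cube([73, 73, 380]);
translate([1363, 0, 0]) cube([73, 73, 380]);
translate([1363, 323, 0]) cube([73, 73, 380]);
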